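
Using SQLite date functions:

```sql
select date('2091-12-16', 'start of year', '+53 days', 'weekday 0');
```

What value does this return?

2091-02-25

`start of year` rewinds 2091-12-16 to 2091-01-01.
Applying '+53 days' to 2091-01-01: counting 53 days forward gives 2091-02-23.
`weekday 0` advances to the next Sunday; 2091-02-23 is a Friday, so it moves forward to 2091-02-25.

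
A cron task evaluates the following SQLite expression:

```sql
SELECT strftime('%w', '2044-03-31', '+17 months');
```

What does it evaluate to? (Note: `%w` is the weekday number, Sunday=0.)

First apply '+17 months': 2044-03-31 → 2045-08-31.
2045-08-31 is a Thursday; with Sunday=0 that is 4.

4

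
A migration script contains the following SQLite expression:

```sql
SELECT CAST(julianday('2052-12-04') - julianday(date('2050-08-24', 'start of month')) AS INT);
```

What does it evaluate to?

`start of month` rewinds 2050-08-24 to 2050-08-01.
30 days remain in August 2050 after the 1st (31 − 1).
Full months from September 2050 through November 2052 contribute their day counts.
Then 4 days into December 2052.
Total: 30 + 30 + 31 + 30 + 31 + 31 + 28 + 31 + 30 + 31 + 30 + 31 + 31 + 30 + 31 + 30 + 31 + 31 + 29 + 31 + 30 + 31 + 30 + 31 + 31 + 30 + 31 + 30 + 4 = 856.

856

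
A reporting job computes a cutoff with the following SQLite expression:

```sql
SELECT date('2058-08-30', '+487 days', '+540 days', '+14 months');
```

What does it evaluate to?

Applying '+487 days' to 2058-08-30: counting 487 days forward gives 2059-12-30.
Applying '+540 days' to 2059-12-30: counting 540 days forward gives 2061-06-22.
Adding +14 months to 2061-06-22 gives 2062-08-22.

2062-08-22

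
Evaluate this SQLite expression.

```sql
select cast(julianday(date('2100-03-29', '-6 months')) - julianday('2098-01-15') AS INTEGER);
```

Adding -6 months to 2100-03-29 gives 2099-09-29.
16 days remain in January 2098 after the 15th (31 − 15).
Full months from February 2098 through August 2099 contribute their day counts.
Then 29 days into September 2099.
Total: 16 + 28 + 31 + 30 + 31 + 30 + 31 + 31 + 30 + 31 + 30 + 31 + 31 + 28 + 31 + 30 + 31 + 30 + 31 + 31 + 29 = 622.

622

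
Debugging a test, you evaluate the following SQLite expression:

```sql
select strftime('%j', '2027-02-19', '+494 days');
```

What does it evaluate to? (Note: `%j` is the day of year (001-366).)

179

First apply '+494 days': 2027-02-19 → 2028-06-27.
Day-of-year for 2028-06-27: days since 2028-01-01 inclusive = 179, zero-padded to 179.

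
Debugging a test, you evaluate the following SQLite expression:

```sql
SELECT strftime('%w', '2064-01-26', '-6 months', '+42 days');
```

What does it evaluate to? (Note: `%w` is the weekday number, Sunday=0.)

4

First apply '-6 months', '+42 days': 2064-01-26 → 2063-09-06.
2063-09-06 is a Thursday; with Sunday=0 that is 4.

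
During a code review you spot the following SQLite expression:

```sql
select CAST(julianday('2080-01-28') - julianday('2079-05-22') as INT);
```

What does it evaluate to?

9 days remain in May 2079 after the 22nd (31 − 22).
Full months from June 2079 through December 2079 contribute their day counts.
Then 28 days into January 2080.
Total: 9 + 30 + 31 + 31 + 30 + 31 + 30 + 31 + 28 = 251.

251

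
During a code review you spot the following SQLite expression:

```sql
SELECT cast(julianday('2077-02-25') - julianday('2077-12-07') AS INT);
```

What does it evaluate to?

3 days remain in February 2077 after the 25th (28 − 25).
Full months from March 2077 through November 2077 contribute their day counts.
Then 7 days into December 2077.
Total: 3 + 31 + 30 + 31 + 30 + 31 + 31 + 30 + 31 + 30 + 7 = 285.
The subtraction is earlier − later, so the result is −285 → -285.

-285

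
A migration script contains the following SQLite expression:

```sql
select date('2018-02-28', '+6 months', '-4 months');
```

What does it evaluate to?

2018-04-28

Adding +6 months to 2018-02-28 gives 2018-08-28.
Adding -4 months to 2018-08-28 gives 2018-04-28.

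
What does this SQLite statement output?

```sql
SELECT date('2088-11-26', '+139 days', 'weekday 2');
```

Applying '+139 days' to 2088-11-26: counting 139 days forward gives 2089-04-14.
`weekday 2` advances to the next Tuesday; 2089-04-14 is a Thursday, so it moves forward to 2089-04-19.

2089-04-19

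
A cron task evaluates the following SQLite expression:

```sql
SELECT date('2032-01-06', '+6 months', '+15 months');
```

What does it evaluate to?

Adding +6 months to 2032-01-06 gives 2032-07-06.
Adding +15 months to 2032-07-06 gives 2033-10-06.

2033-10-06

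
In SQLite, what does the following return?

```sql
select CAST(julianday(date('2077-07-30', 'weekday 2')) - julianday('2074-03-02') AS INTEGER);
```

1250

`weekday 2` advances to the next Tuesday; 2077-07-30 is a Friday, so it moves forward to 2077-08-03.
29 days remain in March 2074 after the 2nd (31 − 2).
Full months from April 2074 through July 2077 contribute their day counts.
Then 3 days into August 2077.
Total: 29 + 30 + 31 + 30 + 31 + 31 + 30 + 31 + 30 + 31 + 31 + 28 + 31 + 30 + 31 + 30 + 31 + 31 + 30 + 31 + 30 + 31 + 31 + 29 + 31 + 30 + 31 + 30 + 31 + 31 + 30 + 31 + 30 + 31 + 31 + 28 + 31 + 30 + 31 + 30 + 31 + 3 = 1250.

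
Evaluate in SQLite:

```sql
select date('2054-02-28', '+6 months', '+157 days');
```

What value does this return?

2055-02-01

Adding +6 months to 2054-02-28 gives 2054-08-28.
Applying '+157 days' to 2054-08-28: counting 157 days forward gives 2055-02-01.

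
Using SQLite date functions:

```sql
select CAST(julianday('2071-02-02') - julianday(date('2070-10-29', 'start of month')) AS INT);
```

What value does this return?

`start of month` rewinds 2070-10-29 to 2070-10-01.
30 days remain in October 2070 after the 1st (31 − 1).
November 2070: 30 days.
December 2070: 31 days.
January 2071: 31 days.
Then 2 days into February 2071.
Total: 30 + 30 + 31 + 31 + 2 = 124.

124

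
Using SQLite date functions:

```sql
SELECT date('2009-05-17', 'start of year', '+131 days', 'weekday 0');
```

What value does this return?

2009-05-17

`start of year` rewinds 2009-05-17 to 2009-01-01.
Applying '+131 days' to 2009-01-01: counting 131 days forward gives 2009-05-12.
`weekday 0` advances to the next Sunday; 2009-05-12 is a Tuesday, so it moves forward to 2009-05-17.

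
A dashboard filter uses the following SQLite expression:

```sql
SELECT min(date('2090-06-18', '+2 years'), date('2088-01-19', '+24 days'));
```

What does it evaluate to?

2088-02-12

date('2090-06-18', '+2 years') → 2092-06-18.
date('2088-01-19', '+24 days') → 2088-02-12.
Earlier of the two is 2088-02-12.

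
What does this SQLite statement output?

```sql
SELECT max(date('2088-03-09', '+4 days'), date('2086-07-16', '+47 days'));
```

2088-03-13

date('2088-03-09', '+4 days') → 2088-03-13.
date('2086-07-16', '+47 days') → 2086-09-01.
Later of the two is 2088-03-13.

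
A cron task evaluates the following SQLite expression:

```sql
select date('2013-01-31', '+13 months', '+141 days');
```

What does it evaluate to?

2014-07-22

Adding +13 months to 2013-01-31 targets 2014-02-31. February 2014 has only 28 days, so SQLite normalizes the 3-day overflow forward to 2014-03-03.
Applying '+141 days' to 2014-03-03: counting 141 days forward gives 2014-07-22.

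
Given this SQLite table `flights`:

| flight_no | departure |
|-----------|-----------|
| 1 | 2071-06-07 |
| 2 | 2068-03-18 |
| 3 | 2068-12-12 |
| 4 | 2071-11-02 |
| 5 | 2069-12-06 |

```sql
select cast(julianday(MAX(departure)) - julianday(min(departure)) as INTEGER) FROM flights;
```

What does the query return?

1324

MIN = 2068-03-18, MAX = 2071-11-02.
13 days remain in March 2068 after the 18th (31 − 18).
Full months from April 2068 through October 2071 contribute their day counts.
Then 2 days into November 2071.
Total: 13 + 30 + 31 + 30 + 31 + 31 + 30 + 31 + 30 + 31 + 31 + 28 + 31 + 30 + 31 + 30 + 31 + 31 + 30 + 31 + 30 + 31 + 31 + 28 + 31 + 30 + 31 + 30 + 31 + 31 + 30 + 31 + 30 + 31 + 31 + 28 + 31 + 30 + 31 + 30 + 31 + 31 + 30 + 31 + 2 = 1324.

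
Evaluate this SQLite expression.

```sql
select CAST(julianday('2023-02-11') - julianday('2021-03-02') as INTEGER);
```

711

29 days remain in March 2021 after the 2nd (31 − 2).
Full months from April 2021 through January 2023 contribute their day counts.
Then 11 days into February 2023.
Total: 29 + 30 + 31 + 30 + 31 + 31 + 30 + 31 + 30 + 31 + 31 + 28 + 31 + 30 + 31 + 30 + 31 + 31 + 30 + 31 + 30 + 31 + 31 + 11 = 711.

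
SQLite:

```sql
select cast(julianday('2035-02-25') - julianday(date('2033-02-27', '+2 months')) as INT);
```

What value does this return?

Adding +2 months to 2033-02-27 gives 2033-04-27.
3 days remain in April 2033 after the 27th (30 − 27).
Full months from May 2033 through January 2035 contribute their day counts.
Then 25 days into February 2035.
Total: 3 + 31 + 30 + 31 + 31 + 30 + 31 + 30 + 31 + 31 + 28 + 31 + 30 + 31 + 30 + 31 + 31 + 30 + 31 + 30 + 31 + 31 + 25 = 669.

669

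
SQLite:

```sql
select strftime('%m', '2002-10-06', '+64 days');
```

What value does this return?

First apply '+64 days': 2002-10-06 → 2002-12-09.
`%m` extracts the 2-digit month (01-12): 12.

12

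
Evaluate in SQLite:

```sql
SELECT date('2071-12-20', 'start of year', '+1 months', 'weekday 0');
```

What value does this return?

`start of year` rewinds 2071-12-20 to 2071-01-01.
Adding +1 month to 2071-01-01 gives 2071-02-01.
`weekday 0` advances to the next Sunday; 2071-02-01 is already a Sunday, so it stays at 2071-02-01.

2071-02-01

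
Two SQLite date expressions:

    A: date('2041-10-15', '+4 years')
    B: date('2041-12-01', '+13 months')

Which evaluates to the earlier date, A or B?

B

A = 2045-10-15.
B = 2043-01-01.
B is earlier.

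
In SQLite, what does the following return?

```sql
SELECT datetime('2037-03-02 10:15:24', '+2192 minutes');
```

2037-03-03 22:47:24

2192 minutes = 36h 32m; +2192 minutes from 2037-03-02 10:15:24 is 2037-03-03 22:47:24 (crosses midnight).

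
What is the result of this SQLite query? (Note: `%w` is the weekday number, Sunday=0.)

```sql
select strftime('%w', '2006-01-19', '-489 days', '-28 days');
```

First apply '-489 days', '-28 days': 2006-01-19 → 2004-08-20.
2004-08-20 is a Friday; with Sunday=0 that is 5.

5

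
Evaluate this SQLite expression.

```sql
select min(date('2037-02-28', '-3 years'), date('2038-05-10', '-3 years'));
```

2034-02-28

date('2037-02-28', '-3 years') → 2034-02-28.
date('2038-05-10', '-3 years') → 2035-05-10.
Earlier of the two is 2034-02-28.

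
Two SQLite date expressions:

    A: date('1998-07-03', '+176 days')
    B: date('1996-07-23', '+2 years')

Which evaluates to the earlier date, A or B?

B

A = 1998-12-26.
B = 1998-07-23.
B is earlier.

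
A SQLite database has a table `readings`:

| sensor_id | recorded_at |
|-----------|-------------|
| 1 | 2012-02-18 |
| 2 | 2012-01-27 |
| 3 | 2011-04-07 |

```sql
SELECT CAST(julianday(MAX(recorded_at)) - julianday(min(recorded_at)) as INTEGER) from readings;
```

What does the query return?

317

MIN = 2011-04-07, MAX = 2012-02-18.
23 days remain in April 2011 after the 7th (30 − 7).
Full months from May 2011 through January 2012 contribute their day counts.
Then 18 days into February 2012.
Total: 23 + 31 + 30 + 31 + 31 + 30 + 31 + 30 + 31 + 31 + 18 = 317.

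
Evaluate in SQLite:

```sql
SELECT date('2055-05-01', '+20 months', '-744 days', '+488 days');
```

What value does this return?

Adding +20 months to 2055-05-01 gives 2057-01-01.
Applying '-744 days' to 2057-01-01: counting 744 days back gives 2054-12-19.
Applying '+488 days' to 2054-12-19: counting 488 days forward gives 2056-04-20.

2056-04-20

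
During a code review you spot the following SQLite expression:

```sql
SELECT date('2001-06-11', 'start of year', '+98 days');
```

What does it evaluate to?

`start of year` rewinds 2001-06-11 to 2001-01-01.
Applying '+98 days' to 2001-01-01: counting 98 days forward gives 2001-04-09.

2001-04-09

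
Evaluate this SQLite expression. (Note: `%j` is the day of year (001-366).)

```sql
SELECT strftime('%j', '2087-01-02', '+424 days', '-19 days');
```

042

First apply '+424 days', '-19 days': 2087-01-02 → 2088-02-11.
Day-of-year for 2088-02-11: days since 2088-01-01 inclusive = 42, zero-padded to 042.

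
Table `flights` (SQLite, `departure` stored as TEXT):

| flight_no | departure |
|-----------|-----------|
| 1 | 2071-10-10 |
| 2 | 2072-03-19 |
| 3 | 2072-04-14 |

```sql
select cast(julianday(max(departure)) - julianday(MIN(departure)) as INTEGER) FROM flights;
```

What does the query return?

MIN = 2071-10-10, MAX = 2072-04-14.
21 days remain in October 2071 after the 10th (31 − 10).
November 2071: 30 days.
December 2071: 31 days.
January 2072: 31 days.
February 2072: 29 days (leap year).
March 2072: 31 days.
Then 14 days into April 2072.
Total: 21 + 30 + 31 + 31 + 29 + 31 + 14 = 187.

187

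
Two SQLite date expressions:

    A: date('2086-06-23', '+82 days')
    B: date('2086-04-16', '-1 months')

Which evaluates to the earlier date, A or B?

B

A = 2086-09-13.
B = 2086-03-16.
B is earlier.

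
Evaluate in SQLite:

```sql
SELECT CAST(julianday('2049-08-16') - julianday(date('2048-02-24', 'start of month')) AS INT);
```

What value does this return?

562

`start of month` rewinds 2048-02-24 to 2048-02-01.
28 days remain in February 2048 after the 1st (29 − 1).
Full months from March 2048 through July 2049 contribute their day counts.
Then 16 days into August 2049.
Total: 28 + 31 + 30 + 31 + 30 + 31 + 31 + 30 + 31 + 30 + 31 + 31 + 28 + 31 + 30 + 31 + 30 + 31 + 16 = 562.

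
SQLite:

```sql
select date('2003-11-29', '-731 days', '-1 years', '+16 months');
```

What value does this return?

2002-03-28

Applying '-731 days' to 2003-11-29: counting 731 days back gives 2001-11-28.
Adding -1 year to 2001-11-28 gives 2000-11-28.
Adding +16 months to 2000-11-28 gives 2002-03-28.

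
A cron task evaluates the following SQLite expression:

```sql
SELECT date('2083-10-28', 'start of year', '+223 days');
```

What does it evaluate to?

2083-08-12

`start of year` rewinds 2083-10-28 to 2083-01-01.
Applying '+223 days' to 2083-01-01: counting 223 days forward gives 2083-08-12.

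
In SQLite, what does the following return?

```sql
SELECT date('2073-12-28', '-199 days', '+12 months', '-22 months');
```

2072-08-12

Applying '-199 days' to 2073-12-28: counting 199 days back gives 2073-06-12.
Adding +12 months to 2073-06-12 gives 2074-06-12.
Adding -22 months to 2074-06-12 gives 2072-08-12.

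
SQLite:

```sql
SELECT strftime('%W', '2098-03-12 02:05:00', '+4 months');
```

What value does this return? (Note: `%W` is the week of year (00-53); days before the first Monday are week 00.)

27

First apply '+4 months': 2098-03-12 02:05:00 → 2098-07-12 02:05:00.
2098-07-12 is a Saturday. SQLite's %W counts Mondays since the year started; the result is 27.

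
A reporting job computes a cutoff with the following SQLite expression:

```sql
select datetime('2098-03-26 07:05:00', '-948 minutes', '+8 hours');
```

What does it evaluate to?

2098-03-25 23:17:00

948 minutes = 15h 48m; -948 minutes from 2098-03-26 07:05:00 is 2098-03-25 15:17:00 (crosses midnight).
+8 hours from 2098-03-25 15:17:00 is 2098-03-25 23:17:00.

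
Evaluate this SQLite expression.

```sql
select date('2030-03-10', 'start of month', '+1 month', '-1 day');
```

2030-03-31

`start of month` rewinds 2030-03-10 to 2030-03-01.
Adding +1 month to 2030-03-01 gives 2030-04-01.
Going back 1 day from 2030-04-01 reaches 2030-03-31 (last day of March, 31 days).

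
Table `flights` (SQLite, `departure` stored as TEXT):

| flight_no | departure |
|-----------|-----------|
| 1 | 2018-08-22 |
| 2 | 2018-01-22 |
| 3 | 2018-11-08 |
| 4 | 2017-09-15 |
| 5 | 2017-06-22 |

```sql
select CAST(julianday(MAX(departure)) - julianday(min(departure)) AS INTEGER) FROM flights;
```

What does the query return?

MIN = 2017-06-22, MAX = 2018-11-08.
8 days remain in June 2017 after the 22nd (30 − 22).
Full months from July 2017 through October 2018 contribute their day counts.
Then 8 days into November 2018.
Total: 8 + 31 + 31 + 30 + 31 + 30 + 31 + 31 + 28 + 31 + 30 + 31 + 30 + 31 + 31 + 30 + 31 + 8 = 504.

504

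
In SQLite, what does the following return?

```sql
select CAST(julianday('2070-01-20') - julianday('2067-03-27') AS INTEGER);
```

4 days remain in March 2067 after the 27th (31 − 27).
Full months from April 2067 through December 2069 contribute their day counts.
Then 20 days into January 2070.
Total: 4 + 30 + 31 + 30 + 31 + 31 + 30 + 31 + 30 + 31 + 31 + 29 + 31 + 30 + 31 + 30 + 31 + 31 + 30 + 31 + 30 + 31 + 31 + 28 + 31 + 30 + 31 + 30 + 31 + 31 + 30 + 31 + 30 + 31 + 20 = 1030.

1030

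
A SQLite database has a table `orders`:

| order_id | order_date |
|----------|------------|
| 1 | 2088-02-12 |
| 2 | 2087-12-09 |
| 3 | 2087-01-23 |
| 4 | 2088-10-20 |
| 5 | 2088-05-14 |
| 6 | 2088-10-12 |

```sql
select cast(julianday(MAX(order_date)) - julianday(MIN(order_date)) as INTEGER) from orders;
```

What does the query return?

MIN = 2087-01-23, MAX = 2088-10-20.
8 days remain in January 2087 after the 23rd (31 − 23).
Full months from February 2087 through September 2088 contribute their day counts.
Then 20 days into October 2088.
Total: 8 + 28 + 31 + 30 + 31 + 30 + 31 + 31 + 30 + 31 + 30 + 31 + 31 + 29 + 31 + 30 + 31 + 30 + 31 + 31 + 30 + 20 = 636.

636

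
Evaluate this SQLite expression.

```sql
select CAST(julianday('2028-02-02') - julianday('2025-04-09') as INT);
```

1029

21 days remain in April 2025 after the 9th (30 − 9).
Full months from May 2025 through January 2028 contribute their day counts.
Then 2 days into February 2028.
Total: 21 + 31 + 30 + 31 + 31 + 30 + 31 + 30 + 31 + 31 + 28 + 31 + 30 + 31 + 30 + 31 + 31 + 30 + 31 + 30 + 31 + 31 + 28 + 31 + 30 + 31 + 30 + 31 + 31 + 30 + 31 + 30 + 31 + 31 + 2 = 1029.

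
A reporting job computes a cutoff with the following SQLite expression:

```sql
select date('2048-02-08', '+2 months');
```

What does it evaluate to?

2048-04-08

Adding +2 months to 2048-02-08 gives 2048-04-08.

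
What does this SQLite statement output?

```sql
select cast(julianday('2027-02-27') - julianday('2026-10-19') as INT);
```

12 days remain in October 2026 after the 19th (31 − 19).
November 2026: 30 days.
December 2026: 31 days.
January 2027: 31 days.
Then 27 days into February 2027.
Total: 12 + 30 + 31 + 31 + 27 = 131.

131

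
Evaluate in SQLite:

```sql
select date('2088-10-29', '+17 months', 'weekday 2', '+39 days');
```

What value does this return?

2090-05-13

Adding +17 months to 2088-10-29 gives 2090-03-29.
`weekday 2` advances to the next Tuesday; 2090-03-29 is a Wednesday, so it moves forward to 2090-04-04.
April 2090 has 30 days; 26 remain after the 4th, so 27 days reach 2090-05-01.
Advancing 12 more days within May lands on 2090-05-13.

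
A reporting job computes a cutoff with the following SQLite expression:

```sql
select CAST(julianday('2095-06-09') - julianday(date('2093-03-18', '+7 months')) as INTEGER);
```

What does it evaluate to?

Adding +7 months to 2093-03-18 gives 2093-10-18.
13 days remain in October 2093 after the 18th (31 − 18).
Full months from November 2093 through May 2095 contribute their day counts.
Then 9 days into June 2095.
Total: 13 + 30 + 31 + 31 + 28 + 31 + 30 + 31 + 30 + 31 + 31 + 30 + 31 + 30 + 31 + 31 + 28 + 31 + 30 + 31 + 9 = 599.

599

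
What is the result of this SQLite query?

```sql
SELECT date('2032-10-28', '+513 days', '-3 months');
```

Applying '+513 days' to 2032-10-28: counting 513 days forward gives 2034-03-25.
Adding -3 months to 2034-03-25 gives 2033-12-25.

2033-12-25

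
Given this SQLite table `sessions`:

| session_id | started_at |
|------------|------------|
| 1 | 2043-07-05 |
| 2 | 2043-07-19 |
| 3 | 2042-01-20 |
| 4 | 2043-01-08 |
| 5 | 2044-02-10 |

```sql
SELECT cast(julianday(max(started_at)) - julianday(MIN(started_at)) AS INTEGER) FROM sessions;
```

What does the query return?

MIN = 2042-01-20, MAX = 2044-02-10.
11 days remain in January 2042 after the 20th (31 − 20).
Full months from February 2042 through January 2044 contribute their day counts.
Then 10 days into February 2044.
Total: 11 + 28 + 31 + 30 + 31 + 30 + 31 + 31 + 30 + 31 + 30 + 31 + 31 + 28 + 31 + 30 + 31 + 30 + 31 + 31 + 30 + 31 + 30 + 31 + 31 + 10 = 751.

751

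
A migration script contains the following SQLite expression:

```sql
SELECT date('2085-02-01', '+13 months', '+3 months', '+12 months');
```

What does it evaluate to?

Adding +13 months to 2085-02-01 gives 2086-03-01.
Adding +3 months to 2086-03-01 gives 2086-06-01.
Adding +12 months to 2086-06-01 gives 2087-06-01.

2087-06-01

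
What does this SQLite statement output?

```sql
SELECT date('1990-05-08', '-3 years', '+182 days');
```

1987-11-06

Adding -3 years to 1990-05-08 gives 1987-05-08.
Applying '+182 days' to 1987-05-08: counting 182 days forward gives 1987-11-06.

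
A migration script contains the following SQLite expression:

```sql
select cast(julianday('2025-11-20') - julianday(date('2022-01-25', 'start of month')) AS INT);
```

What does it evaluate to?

`start of month` rewinds 2022-01-25 to 2022-01-01.
30 days remain in January 2022 after the 1st (31 − 1).
Full months from February 2022 through October 2025 contribute their day counts.
Then 20 days into November 2025.
Total: 30 + 28 + 31 + 30 + 31 + 30 + 31 + 31 + 30 + 31 + 30 + 31 + 31 + 28 + 31 + 30 + 31 + 30 + 31 + 31 + 30 + 31 + 30 + 31 + 31 + 29 + 31 + 30 + 31 + 30 + 31 + 31 + 30 + 31 + 30 + 31 + 31 + 28 + 31 + 30 + 31 + 30 + 31 + 31 + 30 + 31 + 20 = 1419.

1419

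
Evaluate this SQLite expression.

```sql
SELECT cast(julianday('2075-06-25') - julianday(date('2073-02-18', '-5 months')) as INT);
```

1010

Adding -5 months to 2073-02-18 gives 2072-09-18.
12 days remain in September 2072 after the 18th (30 − 18).
Full months from October 2072 through May 2075 contribute their day counts.
Then 25 days into June 2075.
Total: 12 + 31 + 30 + 31 + 31 + 28 + 31 + 30 + 31 + 30 + 31 + 31 + 30 + 31 + 30 + 31 + 31 + 28 + 31 + 30 + 31 + 30 + 31 + 31 + 30 + 31 + 30 + 31 + 31 + 28 + 31 + 30 + 31 + 25 = 1010.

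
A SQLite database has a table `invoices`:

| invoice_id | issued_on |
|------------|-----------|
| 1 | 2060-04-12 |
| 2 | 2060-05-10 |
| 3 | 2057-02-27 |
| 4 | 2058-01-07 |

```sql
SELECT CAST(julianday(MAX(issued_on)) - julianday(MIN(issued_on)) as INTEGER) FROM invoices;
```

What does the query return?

MIN = 2057-02-27, MAX = 2060-05-10.
1 day remains in February 2057 after the 27th (28 − 27).
Full months from March 2057 through April 2060 contribute their day counts.
Then 10 days into May 2060.
Total: 1 + 31 + 30 + 31 + 30 + 31 + 31 + 30 + 31 + 30 + 31 + 31 + 28 + 31 + 30 + 31 + 30 + 31 + 31 + 30 + 31 + 30 + 31 + 31 + 28 + 31 + 30 + 31 + 30 + 31 + 31 + 30 + 31 + 30 + 31 + 31 + 29 + 31 + 30 + 10 = 1168.

1168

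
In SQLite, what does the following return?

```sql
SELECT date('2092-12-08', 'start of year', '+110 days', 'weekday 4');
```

`start of year` rewinds 2092-12-08 to 2092-01-01.
Applying '+110 days' to 2092-01-01: counting 110 days forward gives 2092-04-20.
`weekday 4` advances to the next Thursday; 2092-04-20 is a Sunday, so it moves forward to 2092-04-24.

2092-04-24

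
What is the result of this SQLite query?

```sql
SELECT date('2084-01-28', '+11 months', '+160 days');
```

2085-06-06

Adding +11 months to 2084-01-28 gives 2084-12-28.
Applying '+160 days' to 2084-12-28: counting 160 days forward gives 2085-06-06.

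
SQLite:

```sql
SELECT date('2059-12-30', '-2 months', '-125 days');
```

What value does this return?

2059-06-27

Adding -2 months to 2059-12-30 gives 2059-10-30.
Applying '-125 days' to 2059-10-30: counting 125 days back gives 2059-06-27.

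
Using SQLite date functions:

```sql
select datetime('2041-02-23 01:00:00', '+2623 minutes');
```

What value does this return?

2623 minutes = 43h 43m; +2623 minutes from 2041-02-23 01:00:00 is 2041-02-24 20:43:00 (crosses midnight).

2041-02-24 20:43:00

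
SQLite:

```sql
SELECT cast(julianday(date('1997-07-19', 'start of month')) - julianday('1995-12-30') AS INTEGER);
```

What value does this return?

549

`start of month` rewinds 1997-07-19 to 1997-07-01.
1 day remains in December 1995 after the 30th (31 − 30).
Full months from January 1996 through June 1997 contribute their day counts.
Then 1 day into July 1997.
Total: 1 + 31 + 29 + 31 + 30 + 31 + 30 + 31 + 31 + 30 + 31 + 30 + 31 + 31 + 28 + 31 + 30 + 31 + 30 + 1 = 549.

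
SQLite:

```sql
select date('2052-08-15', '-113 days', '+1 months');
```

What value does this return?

2052-05-24

Applying '-113 days' to 2052-08-15: counting 113 days back gives 2052-04-24.
Adding +1 month to 2052-04-24 gives 2052-05-24.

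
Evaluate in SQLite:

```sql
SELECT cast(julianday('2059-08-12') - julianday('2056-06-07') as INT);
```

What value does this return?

23 days remain in June 2056 after the 7th (30 − 7).
Full months from July 2056 through July 2059 contribute their day counts.
Then 12 days into August 2059.
Total: 23 + 31 + 31 + 30 + 31 + 30 + 31 + 31 + 28 + 31 + 30 + 31 + 30 + 31 + 31 + 30 + 31 + 30 + 31 + 31 + 28 + 31 + 30 + 31 + 30 + 31 + 31 + 30 + 31 + 30 + 31 + 31 + 28 + 31 + 30 + 31 + 30 + 31 + 12 = 1161.

1161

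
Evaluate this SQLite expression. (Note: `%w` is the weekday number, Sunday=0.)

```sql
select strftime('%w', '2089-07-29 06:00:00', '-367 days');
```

2

First apply '-367 days': 2089-07-29 06:00:00 → 2088-07-27 06:00:00.
2088-07-27 is a Tuesday; with Sunday=0 that is 2.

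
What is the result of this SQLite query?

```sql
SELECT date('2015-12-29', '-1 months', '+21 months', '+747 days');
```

Adding -1 month to 2015-12-29 gives 2015-11-29.
Adding +21 months to 2015-11-29 gives 2017-08-29.
Applying '+747 days' to 2017-08-29: counting 747 days forward gives 2019-09-15.

2019-09-15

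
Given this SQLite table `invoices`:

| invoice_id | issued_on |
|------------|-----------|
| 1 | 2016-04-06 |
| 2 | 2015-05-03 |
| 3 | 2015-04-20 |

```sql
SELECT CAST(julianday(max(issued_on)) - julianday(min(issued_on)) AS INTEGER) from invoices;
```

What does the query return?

352

MIN = 2015-04-20, MAX = 2016-04-06.
10 days remain in April 2015 after the 20th (30 − 20).
Full months from May 2015 through March 2016 contribute their day counts.
Then 6 days into April 2016.
Total: 10 + 31 + 30 + 31 + 31 + 30 + 31 + 30 + 31 + 31 + 29 + 31 + 6 = 352.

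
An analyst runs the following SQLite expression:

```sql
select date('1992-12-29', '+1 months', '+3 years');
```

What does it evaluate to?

1996-01-29

Adding +1 month to 1992-12-29 gives 1993-01-29.
Adding +3 years to 1993-01-29 gives 1996-01-29.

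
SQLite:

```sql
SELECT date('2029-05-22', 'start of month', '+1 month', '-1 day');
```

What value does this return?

2029-05-31

`start of month` rewinds 2029-05-22 to 2029-05-01.
Adding +1 month to 2029-05-01 gives 2029-06-01.
Going back 1 day from 2029-06-01 reaches 2029-05-31 (last day of May, 31 days).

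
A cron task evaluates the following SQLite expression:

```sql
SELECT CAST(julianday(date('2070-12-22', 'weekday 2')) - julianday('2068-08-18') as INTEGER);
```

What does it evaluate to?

857

`weekday 2` advances to the next Tuesday; 2070-12-22 is a Monday, so it moves forward to 2070-12-23.
13 days remain in August 2068 after the 18th (31 − 18).
Full months from September 2068 through November 2070 contribute their day counts.
Then 23 days into December 2070.
Total: 13 + 30 + 31 + 30 + 31 + 31 + 28 + 31 + 30 + 31 + 30 + 31 + 31 + 30 + 31 + 30 + 31 + 31 + 28 + 31 + 30 + 31 + 30 + 31 + 31 + 30 + 31 + 30 + 23 = 857.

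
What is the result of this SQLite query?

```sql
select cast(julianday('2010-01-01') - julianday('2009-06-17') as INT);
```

198

13 days remain in June 2009 after the 17th (30 − 17).
Full months from July 2009 through December 2009 contribute their day counts.
Then 1 day into January 2010.
Total: 13 + 31 + 31 + 30 + 31 + 30 + 31 + 1 = 198.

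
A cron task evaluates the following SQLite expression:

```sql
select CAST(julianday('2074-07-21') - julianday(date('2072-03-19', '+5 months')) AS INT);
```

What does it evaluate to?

701

Adding +5 months to 2072-03-19 gives 2072-08-19.
12 days remain in August 2072 after the 19th (31 − 19).
Full months from September 2072 through June 2074 contribute their day counts.
Then 21 days into July 2074.
Total: 12 + 30 + 31 + 30 + 31 + 31 + 28 + 31 + 30 + 31 + 30 + 31 + 31 + 30 + 31 + 30 + 31 + 31 + 28 + 31 + 30 + 31 + 30 + 21 = 701.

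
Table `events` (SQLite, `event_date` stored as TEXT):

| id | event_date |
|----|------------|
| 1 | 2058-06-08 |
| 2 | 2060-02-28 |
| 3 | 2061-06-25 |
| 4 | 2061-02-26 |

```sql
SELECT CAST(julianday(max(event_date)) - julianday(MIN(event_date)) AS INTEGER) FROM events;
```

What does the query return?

1113

MIN = 2058-06-08, MAX = 2061-06-25.
22 days remain in June 2058 after the 8th (30 − 8).
Full months from July 2058 through May 2061 contribute their day counts.
Then 25 days into June 2061.
Total: 22 + 31 + 31 + 30 + 31 + 30 + 31 + 31 + 28 + 31 + 30 + 31 + 30 + 31 + 31 + 30 + 31 + 30 + 31 + 31 + 29 + 31 + 30 + 31 + 30 + 31 + 31 + 30 + 31 + 30 + 31 + 31 + 28 + 31 + 30 + 31 + 25 = 1113.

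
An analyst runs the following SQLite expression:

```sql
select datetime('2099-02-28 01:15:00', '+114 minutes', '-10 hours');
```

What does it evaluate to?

114 minutes = 1h 54m; +114 minutes from 2099-02-28 01:15:00 is 2099-02-28 03:09:00.
-10 hours from 2099-02-28 03:09:00 is 2099-02-27 17:09:00 (crosses midnight).

2099-02-27 17:09:00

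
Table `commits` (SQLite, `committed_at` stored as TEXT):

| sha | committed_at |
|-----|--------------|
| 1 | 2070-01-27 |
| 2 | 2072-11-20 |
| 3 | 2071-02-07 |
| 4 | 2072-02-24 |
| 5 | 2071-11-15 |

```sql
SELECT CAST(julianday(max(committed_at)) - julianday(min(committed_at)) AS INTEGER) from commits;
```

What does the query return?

MIN = 2070-01-27, MAX = 2072-11-20.
4 days remain in January 2070 after the 27th (31 − 27).
Full months from February 2070 through October 2072 contribute their day counts.
Then 20 days into November 2072.
Total: 4 + 28 + 31 + 30 + 31 + 30 + 31 + 31 + 30 + 31 + 30 + 31 + 31 + 28 + 31 + 30 + 31 + 30 + 31 + 31 + 30 + 31 + 30 + 31 + 31 + 29 + 31 + 30 + 31 + 30 + 31 + 31 + 30 + 31 + 20 = 1028.

1028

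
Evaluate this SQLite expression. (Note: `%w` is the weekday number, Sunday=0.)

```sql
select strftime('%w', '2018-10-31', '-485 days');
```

First apply '-485 days': 2018-10-31 → 2017-07-03.
2017-07-03 is a Monday; with Sunday=0 that is 1.

1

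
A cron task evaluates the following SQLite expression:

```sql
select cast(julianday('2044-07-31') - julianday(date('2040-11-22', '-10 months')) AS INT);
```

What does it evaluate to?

Adding -10 months to 2040-11-22 gives 2040-01-22.
9 days remain in January 2040 after the 22nd (31 − 22).
Full months from February 2040 through June 2044 contribute their day counts.
Then 31 days into July 2044.
Total: 9 + 29 + 31 + 30 + 31 + 30 + 31 + 31 + 30 + 31 + 30 + 31 + 31 + 28 + 31 + 30 + 31 + 30 + 31 + 31 + 30 + 31 + 30 + 31 + 31 + 28 + 31 + 30 + 31 + 30 + 31 + 31 + 30 + 31 + 30 + 31 + 31 + 28 + 31 + 30 + 31 + 30 + 31 + 31 + 30 + 31 + 30 + 31 + 31 + 29 + 31 + 30 + 31 + 30 + 31 = 1652.

1652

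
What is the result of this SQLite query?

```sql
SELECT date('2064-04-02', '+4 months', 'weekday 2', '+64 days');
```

Adding +4 months to 2064-04-02 gives 2064-08-02.
`weekday 2` advances to the next Tuesday; 2064-08-02 is a Saturday, so it moves forward to 2064-08-05.
Applying '+64 days' to 2064-08-05: counting 64 days forward gives 2064-10-08.

2064-10-08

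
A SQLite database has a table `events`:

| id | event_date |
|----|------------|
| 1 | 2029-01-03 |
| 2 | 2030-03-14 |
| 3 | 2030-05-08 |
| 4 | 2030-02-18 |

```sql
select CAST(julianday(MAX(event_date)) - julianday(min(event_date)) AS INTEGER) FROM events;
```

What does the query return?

490

MIN = 2029-01-03, MAX = 2030-05-08.
28 days remain in January 2029 after the 3rd (31 − 3).
Full months from February 2029 through April 2030 contribute their day counts.
Then 8 days into May 2030.
Total: 28 + 28 + 31 + 30 + 31 + 30 + 31 + 31 + 30 + 31 + 30 + 31 + 31 + 28 + 31 + 30 + 8 = 490.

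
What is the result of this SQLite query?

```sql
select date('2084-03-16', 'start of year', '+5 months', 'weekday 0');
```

`start of year` rewinds 2084-03-16 to 2084-01-01.
Adding +5 months to 2084-01-01 gives 2084-06-01.
`weekday 0` advances to the next Sunday; 2084-06-01 is a Thursday, so it moves forward to 2084-06-04.

2084-06-04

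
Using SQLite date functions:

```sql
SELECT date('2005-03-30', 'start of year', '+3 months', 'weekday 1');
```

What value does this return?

`start of year` rewinds 2005-03-30 to 2005-01-01.
Adding +3 months to 2005-01-01 gives 2005-04-01.
`weekday 1` advances to the next Monday; 2005-04-01 is a Friday, so it moves forward to 2005-04-04.

2005-04-04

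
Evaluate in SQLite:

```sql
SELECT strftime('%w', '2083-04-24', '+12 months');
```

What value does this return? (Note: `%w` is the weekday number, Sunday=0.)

First apply '+12 months': 2083-04-24 → 2084-04-24.
2084-04-24 is a Monday; with Sunday=0 that is 1.

1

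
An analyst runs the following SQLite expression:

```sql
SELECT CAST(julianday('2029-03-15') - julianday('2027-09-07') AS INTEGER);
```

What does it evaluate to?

23 days remain in September 2027 after the 7th (30 − 7).
Full months from October 2027 through February 2029 contribute their day counts.
Then 15 days into March 2029.
Total: 23 + 31 + 30 + 31 + 31 + 29 + 31 + 30 + 31 + 30 + 31 + 31 + 30 + 31 + 30 + 31 + 31 + 28 + 15 = 555.

555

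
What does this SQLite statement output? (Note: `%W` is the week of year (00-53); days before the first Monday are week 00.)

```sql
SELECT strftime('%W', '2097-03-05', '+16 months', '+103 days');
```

First apply '+16 months', '+103 days': 2097-03-05 → 2098-10-16.
2098-10-16 is a Thursday. SQLite's %W counts Mondays since the year started; the result is 41.

41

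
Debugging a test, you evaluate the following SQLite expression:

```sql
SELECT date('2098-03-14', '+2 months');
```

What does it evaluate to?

2098-05-14

Adding +2 months to 2098-03-14 gives 2098-05-14.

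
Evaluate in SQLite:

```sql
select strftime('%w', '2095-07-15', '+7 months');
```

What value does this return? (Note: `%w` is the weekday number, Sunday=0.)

First apply '+7 months': 2095-07-15 → 2096-02-15.
2096-02-15 is a Wednesday; with Sunday=0 that is 3.

3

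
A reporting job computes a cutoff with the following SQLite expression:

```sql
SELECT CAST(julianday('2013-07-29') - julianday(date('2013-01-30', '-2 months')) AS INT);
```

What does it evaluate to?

241

Adding -2 months to 2013-01-30 gives 2012-11-30.
0 days remain in November 2012 after the 30th (30 − 30).
Full months from December 2012 through June 2013 contribute their day counts.
Then 29 days into July 2013.
Total: 0 + 31 + 31 + 28 + 31 + 30 + 31 + 30 + 29 = 241.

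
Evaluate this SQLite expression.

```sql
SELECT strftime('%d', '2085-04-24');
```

`%d` extracts the 2-digit day of month: 24.

24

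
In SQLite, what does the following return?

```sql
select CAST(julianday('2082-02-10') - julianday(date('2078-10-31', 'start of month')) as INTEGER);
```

`start of month` rewinds 2078-10-31 to 2078-10-01.
30 days remain in October 2078 after the 1st (31 − 1).
Full months from November 2078 through January 2082 contribute their day counts.
Then 10 days into February 2082.
Total: 30 + 30 + 31 + 31 + 28 + 31 + 30 + 31 + 30 + 31 + 31 + 30 + 31 + 30 + 31 + 31 + 29 + 31 + 30 + 31 + 30 + 31 + 31 + 30 + 31 + 30 + 31 + 31 + 28 + 31 + 30 + 31 + 30 + 31 + 31 + 30 + 31 + 30 + 31 + 31 + 10 = 1228.

1228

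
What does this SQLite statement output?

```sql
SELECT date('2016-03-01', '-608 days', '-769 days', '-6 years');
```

Applying '-608 days' to 2016-03-01: counting 608 days back gives 2014-07-02.
Applying '-769 days' to 2014-07-02: counting 769 days back gives 2012-05-24.
Adding -6 years to 2012-05-24 gives 2006-05-24.

2006-05-24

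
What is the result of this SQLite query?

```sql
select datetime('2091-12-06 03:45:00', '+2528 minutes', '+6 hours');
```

2528 minutes = 42h 8m; +2528 minutes from 2091-12-06 03:45:00 is 2091-12-07 21:53:00 (crosses midnight).
+6 hours from 2091-12-07 21:53:00 is 2091-12-08 03:53:00 (crosses midnight).

2091-12-08 03:53:00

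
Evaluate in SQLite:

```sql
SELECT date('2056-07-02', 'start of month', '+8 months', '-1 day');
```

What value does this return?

`start of month` rewinds 2056-07-02 to 2056-07-01.
Adding +8 months to 2056-07-01 gives 2057-03-01.
Going back 1 day from 2057-03-01 reaches 2057-02-28 (last day of February, 28 days).

2057-02-28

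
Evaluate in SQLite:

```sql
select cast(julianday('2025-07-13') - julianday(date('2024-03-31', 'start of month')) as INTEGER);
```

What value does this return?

499

`start of month` rewinds 2024-03-31 to 2024-03-01.
30 days remain in March 2024 after the 1st (31 − 1).
Full months from April 2024 through June 2025 contribute their day counts.
Then 13 days into July 2025.
Total: 30 + 30 + 31 + 30 + 31 + 31 + 30 + 31 + 30 + 31 + 31 + 28 + 31 + 30 + 31 + 30 + 13 = 499.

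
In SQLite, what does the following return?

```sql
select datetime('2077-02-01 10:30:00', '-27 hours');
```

2077-01-31 07:30:00

-27 hours from 2077-02-01 10:30:00 is 2077-01-31 07:30:00 (crosses midnight).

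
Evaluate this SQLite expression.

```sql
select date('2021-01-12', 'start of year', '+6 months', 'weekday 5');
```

`start of year` rewinds 2021-01-12 to 2021-01-01.
Adding +6 months to 2021-01-01 gives 2021-07-01.
`weekday 5` advances to the next Friday; 2021-07-01 is a Thursday, so it moves forward to 2021-07-02.

2021-07-02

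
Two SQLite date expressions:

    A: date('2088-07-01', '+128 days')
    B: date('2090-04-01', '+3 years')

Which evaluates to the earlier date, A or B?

A = 2088-11-06.
B = 2093-04-01.
A is earlier.

A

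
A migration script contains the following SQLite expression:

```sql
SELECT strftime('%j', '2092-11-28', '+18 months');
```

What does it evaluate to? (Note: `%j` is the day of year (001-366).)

148

First apply '+18 months': 2092-11-28 → 2094-05-28.
Day-of-year for 2094-05-28: days since 2094-01-01 inclusive = 148, zero-padded to 148.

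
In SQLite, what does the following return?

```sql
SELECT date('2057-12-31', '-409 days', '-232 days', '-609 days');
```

Applying '-409 days' to 2057-12-31: counting 409 days back gives 2056-11-17.
Applying '-232 days' to 2056-11-17: counting 232 days back gives 2056-03-30.
Applying '-609 days' to 2056-03-30: counting 609 days back gives 2054-07-30.

2054-07-30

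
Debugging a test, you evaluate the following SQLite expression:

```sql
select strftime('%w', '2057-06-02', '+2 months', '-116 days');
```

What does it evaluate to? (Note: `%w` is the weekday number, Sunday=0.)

0

First apply '+2 months', '-116 days': 2057-06-02 → 2057-04-08.
2057-04-08 is a Sunday; with Sunday=0 that is 0.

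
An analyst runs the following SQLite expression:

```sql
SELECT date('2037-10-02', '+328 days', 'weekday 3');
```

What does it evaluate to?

Applying '+328 days' to 2037-10-02: counting 328 days forward gives 2038-08-26.
`weekday 3` advances to the next Wednesday; 2038-08-26 is a Thursday, so it moves forward to 2038-09-01.

2038-09-01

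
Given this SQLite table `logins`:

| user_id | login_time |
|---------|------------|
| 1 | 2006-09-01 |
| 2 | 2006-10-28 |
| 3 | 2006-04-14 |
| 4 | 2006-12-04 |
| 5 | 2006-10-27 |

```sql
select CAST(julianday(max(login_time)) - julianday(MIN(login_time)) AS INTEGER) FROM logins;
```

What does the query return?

MIN = 2006-04-14, MAX = 2006-12-04.
16 days remain in April 2006 after the 14th (30 − 14).
Full months from May 2006 through November 2006 contribute their day counts.
Then 4 days into December 2006.
Total: 16 + 31 + 30 + 31 + 31 + 30 + 31 + 30 + 4 = 234.

234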